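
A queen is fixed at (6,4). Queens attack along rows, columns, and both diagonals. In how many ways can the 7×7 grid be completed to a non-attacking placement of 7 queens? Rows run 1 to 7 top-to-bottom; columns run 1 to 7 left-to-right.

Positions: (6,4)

6

Branch on row 1: col 1 → 1; col 2 → 1; col 3 → 1; col 5 → 1; col 6 → 1; col 7 → 1.
Sum: 1 + 1 + 1 + 1 + 1 + 1 = 6.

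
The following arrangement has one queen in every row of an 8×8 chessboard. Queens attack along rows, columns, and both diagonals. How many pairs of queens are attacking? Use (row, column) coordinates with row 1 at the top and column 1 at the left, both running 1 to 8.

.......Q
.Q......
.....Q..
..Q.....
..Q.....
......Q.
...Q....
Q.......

4

Same column: (4,3)–(5,3) (column 3).
Same diagonal: (1,8)–(3,6) (|1−3| = |8−6| = 2); (1,8)–(8,1) (|1−8| = |8−1| = 7); (3,6)–(8,1) (|3−8| = |6−1| = 5).
Total attacking pairs: 4.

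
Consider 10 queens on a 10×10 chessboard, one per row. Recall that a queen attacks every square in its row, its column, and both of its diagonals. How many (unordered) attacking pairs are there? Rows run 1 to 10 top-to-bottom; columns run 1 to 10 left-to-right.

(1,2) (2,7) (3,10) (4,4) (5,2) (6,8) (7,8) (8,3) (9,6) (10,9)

Same column: (1,2)–(5,2) (column 2); (6,8)–(7,8) (column 8).
Same diagonal: (1,2)–(7,8) (|1−7| = |2−8| = 6); (5,2)–(9,6) (|5−9| = |2−6| = 4); (7,8)–(9,6) (|7−9| = |8−6| = 2).
Total attacking pairs: 5.

5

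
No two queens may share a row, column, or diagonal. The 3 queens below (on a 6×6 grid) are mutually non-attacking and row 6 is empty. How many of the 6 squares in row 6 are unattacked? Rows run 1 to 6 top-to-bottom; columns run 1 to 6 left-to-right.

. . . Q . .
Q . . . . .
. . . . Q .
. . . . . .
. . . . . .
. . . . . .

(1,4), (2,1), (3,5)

2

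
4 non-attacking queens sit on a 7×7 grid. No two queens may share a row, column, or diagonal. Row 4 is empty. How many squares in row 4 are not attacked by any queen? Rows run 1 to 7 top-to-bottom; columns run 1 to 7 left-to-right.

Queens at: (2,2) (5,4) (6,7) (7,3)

1

(2,2) attacks row 4 at column 2 and diagonals 4.
(5,4) attacks row 4 at column 4 and diagonals 3, 5.
(6,7) attacks row 4 at column 7 and diagonals 5.
(7,3) attacks row 4 at column 3 and diagonals 6.
Attacked columns: {2, 3, 4, 5, 6, 7}. Safe: {1}.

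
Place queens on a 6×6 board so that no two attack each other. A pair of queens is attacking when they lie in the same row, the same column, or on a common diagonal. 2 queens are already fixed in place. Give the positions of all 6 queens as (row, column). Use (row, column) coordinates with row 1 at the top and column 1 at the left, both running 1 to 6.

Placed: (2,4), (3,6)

(1,2) (2,4) (3,6) (4,1) (5,3) (6,5)

Row 1: attacked by (2,4)→{3,4,5}; (3,6)→{4,6}. Safe: 1, 2. Place at column 2.
Row 4: attacked by (1,2)→{2,5}; (2,4)→{2,4,6}; (3,6)→{5,6}. Safe: 1, 3. Place at column 1.
Row 5: attacked by (1,2)→{2,6}; (2,4)→{1,4}; (3,6)→{4,6}; (4,1)→{1,2}. Safe: 3, 5. Place at column 3.
Row 6: attacked by (1,2)→{2}; (2,4)→{4}; (3,6)→{3,6}; (4,1)→{1,3}; (5,3)→{2,3,4}. Safe: 5. Place at column 5.
Columns [2, 4, 6, 1, 3, 5], r−c [-1, -2, -3, 3, 2, 1], r+c [3, 6, 9, 5, 8, 11] are all distinct, so no two queens attack.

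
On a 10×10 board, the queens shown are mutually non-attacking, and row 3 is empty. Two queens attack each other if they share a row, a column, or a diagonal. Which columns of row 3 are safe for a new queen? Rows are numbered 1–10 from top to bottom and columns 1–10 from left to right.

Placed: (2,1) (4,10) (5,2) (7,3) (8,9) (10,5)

columns 6, 8

(2,1) attacks row 3 at column 1 and diagonals 2.
(4,10) attacks row 3 at column 10 and diagonals 9.
(5,2) attacks row 3 at column 2 and diagonals 4.
(7,3) attacks row 3 at column 3 and diagonals 7.
(8,9) attacks row 3 at column 9 and diagonals 4.
(10,5) attacks row 3 at column 5.
Attacked columns: {1, 2, 3, 4, 5, 7, 9, 10}. Safe: {6, 8}.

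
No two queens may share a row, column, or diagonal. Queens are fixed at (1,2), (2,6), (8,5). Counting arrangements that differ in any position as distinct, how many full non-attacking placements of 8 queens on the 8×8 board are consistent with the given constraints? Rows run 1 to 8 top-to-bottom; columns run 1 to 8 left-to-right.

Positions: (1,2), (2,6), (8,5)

2

Branch on row 3: col 1 → 1; col 3 → 0; col 8 → 1.
Sum: 1 + 0 + 1 = 2.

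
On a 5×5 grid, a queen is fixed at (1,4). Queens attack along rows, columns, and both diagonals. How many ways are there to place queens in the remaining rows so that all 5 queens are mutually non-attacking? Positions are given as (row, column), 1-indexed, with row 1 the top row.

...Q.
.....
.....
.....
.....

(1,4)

2

Branch on row 2: col 1 → 1; col 2 → 1.
Sum: 1 + 1 = 2.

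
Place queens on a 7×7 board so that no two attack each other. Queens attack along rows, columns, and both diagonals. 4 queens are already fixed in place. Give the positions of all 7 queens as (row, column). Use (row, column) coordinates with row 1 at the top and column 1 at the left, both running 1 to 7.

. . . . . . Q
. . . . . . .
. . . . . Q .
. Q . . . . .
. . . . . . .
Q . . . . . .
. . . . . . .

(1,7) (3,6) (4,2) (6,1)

(1,7) (2,3) (3,6) (4,2) (5,5) (6,1) (7,4)

Row 2: attacked by (1,7)→{6,7}; (3,6)→{5,6,7}; (4,2)→{2,4}; (6,1)→{1,5}. Safe: 3. Place at column 3.
Row 5: attacked by (1,7)→{3,7}; (2,3)→{3,6}; (3,6)→{4,6}; (4,2)→{1,2,3}; (6,1)→{1,2}. Safe: 5. Place at column 5.
Row 7: attacked by (1,7)→{1,7}; (2,3)→{3}; (3,6)→{2,6}; (4,2)→{2,5}; (5,5)→{3,5,7}; (6,1)→{1,2}. Safe: 4. Place at column 4.
Columns [7, 3, 6, 2, 5, 1, 4], r−c [-6, -1, -3, 2, 0, 5, 3], r+c [8, 5, 9, 6, 10, 7, 11] are all distinct, so no two queens attack.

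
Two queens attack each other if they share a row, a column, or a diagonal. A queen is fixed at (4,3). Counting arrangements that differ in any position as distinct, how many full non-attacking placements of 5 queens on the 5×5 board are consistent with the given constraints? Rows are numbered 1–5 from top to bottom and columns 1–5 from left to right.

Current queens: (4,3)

2

Branch on row 1: col 1 → 0; col 2 → 1; col 4 → 1; col 5 → 0.
Sum: 0 + 1 + 1 + 0 = 2.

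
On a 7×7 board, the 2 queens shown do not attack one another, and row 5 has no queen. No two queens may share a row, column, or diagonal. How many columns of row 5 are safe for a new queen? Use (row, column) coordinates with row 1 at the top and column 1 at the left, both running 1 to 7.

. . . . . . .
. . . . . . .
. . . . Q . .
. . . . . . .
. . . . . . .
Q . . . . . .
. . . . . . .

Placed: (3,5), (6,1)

2

(3,5) attacks row 5 at column 5 and diagonals 3, 7.
(6,1) attacks row 5 at column 1 and diagonals 2.
Attacked columns: {1, 2, 3, 5, 7}. Safe: {4, 6}.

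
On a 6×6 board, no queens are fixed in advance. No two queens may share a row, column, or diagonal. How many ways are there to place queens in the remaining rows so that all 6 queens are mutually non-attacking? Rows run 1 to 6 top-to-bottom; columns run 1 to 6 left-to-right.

Branch on row 1: col 1 → 0; col 2 → 1; col 3 → 1; col 4 → 1; col 5 → 1; col 6 → 0.
Sum: 0 + 1 + 1 + 1 + 1 + 0 = 4.
(This is the classic 6-queens count.)

4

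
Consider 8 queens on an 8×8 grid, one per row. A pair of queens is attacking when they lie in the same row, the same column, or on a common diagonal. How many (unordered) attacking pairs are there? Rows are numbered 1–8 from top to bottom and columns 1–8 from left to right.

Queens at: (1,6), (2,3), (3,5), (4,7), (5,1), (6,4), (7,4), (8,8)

2

Same column: (6,4)–(7,4) (column 4).
Same diagonal: (4,7)–(7,4) (|4−7| = |7−4| = 3).
Total attacking pairs: 2.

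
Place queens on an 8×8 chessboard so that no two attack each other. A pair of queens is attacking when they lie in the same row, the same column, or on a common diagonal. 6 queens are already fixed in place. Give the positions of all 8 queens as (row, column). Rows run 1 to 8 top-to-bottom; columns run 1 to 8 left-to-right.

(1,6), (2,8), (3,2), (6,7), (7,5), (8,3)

Row 4: attacked by (1,6)→{3,6}; (2,8)→{6,8}; (3,2)→{1,2,3}; (6,7)→{5,7}; (7,5)→{2,5,8}; (8,3)→{3,7}. Safe: 4. Place at column 4.
Row 5: attacked by (1,6)→{2,6}; (2,8)→{5,8}; (3,2)→{2,4}; (4,4)→{3,4,5}; (6,7)→{6,7,8}; (7,5)→{3,5,7}; (8,3)→{3,6}. Safe: 1. Place at column 1.
Columns [6, 8, 2, 4, 1, 7, 5, 3], r−c [-5, -6, 1, 0, 4, -1, 2, 5], r+c [7, 10, 5, 8, 6, 13, 12, 11] are all distinct, so no two queens attack.

(1,6) (2,8) (3,2) (4,4) (5,1) (6,7) (7,5) (8,3)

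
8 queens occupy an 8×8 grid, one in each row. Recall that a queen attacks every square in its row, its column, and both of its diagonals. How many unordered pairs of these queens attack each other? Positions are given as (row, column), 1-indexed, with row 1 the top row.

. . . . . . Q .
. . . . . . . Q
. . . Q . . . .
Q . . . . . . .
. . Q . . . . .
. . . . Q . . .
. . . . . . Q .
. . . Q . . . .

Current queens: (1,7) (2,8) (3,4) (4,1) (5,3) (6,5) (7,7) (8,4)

4

Same column: (1,7)–(7,7) (column 7); (3,4)–(8,4) (column 4).
Same diagonal: (1,7)–(2,8) (|1−2| = |7−8| = 1); (1,7)–(5,3) (|1−5| = |7−3| = 4).
Total attacking pairs: 4.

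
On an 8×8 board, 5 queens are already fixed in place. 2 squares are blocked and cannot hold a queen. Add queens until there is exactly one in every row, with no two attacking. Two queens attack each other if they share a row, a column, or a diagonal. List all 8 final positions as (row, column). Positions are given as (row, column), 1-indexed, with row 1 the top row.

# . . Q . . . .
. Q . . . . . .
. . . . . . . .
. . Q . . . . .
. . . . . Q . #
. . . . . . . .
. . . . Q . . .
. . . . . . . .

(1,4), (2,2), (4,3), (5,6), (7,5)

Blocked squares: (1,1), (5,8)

Row 3: attacked by (1,4)→{2,4,6}; (2,2)→{1,2,3}; (4,3)→{2,3,4}; (5,6)→{4,6,8}; (7,5)→{1,5}. Safe: 7. Place at column 7.
Row 6: attacked by (1,4)→{4}; (2,2)→{2,6}; (3,7)→{4,7}; (4,3)→{1,3,5}; (5,6)→{5,6,7}; (7,5)→{4,5,6}. Safe: 8. Place at column 8.
Row 8: attacked by (1,4)→{4}; (2,2)→{2,8}; (3,7)→{2,7}; (4,3)→{3,7}; (5,6)→{3,6}; (6,8)→{6,8}; (7,5)→{4,5,6}. Safe: 1. Place at column 1.
Columns [4, 2, 7, 3, 6, 8, 5, 1], r−c [-3, 0, -4, 1, -1, -2, 2, 7], r+c [5, 4, 10, 7, 11, 14, 12, 9] are all distinct, so no two queens attack.

(1,4) (2,2) (3,7) (4,3) (5,6) (6,8) (7,5) (8,1)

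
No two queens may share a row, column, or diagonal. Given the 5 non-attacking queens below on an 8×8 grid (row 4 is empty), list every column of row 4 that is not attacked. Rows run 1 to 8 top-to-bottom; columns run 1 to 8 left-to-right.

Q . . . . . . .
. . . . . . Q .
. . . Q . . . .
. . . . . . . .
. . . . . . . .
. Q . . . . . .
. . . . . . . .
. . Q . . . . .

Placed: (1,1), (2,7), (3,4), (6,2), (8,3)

(1,1) attacks row 4 at column 1 and diagonals 4.
(2,7) attacks row 4 at column 7 and diagonals 5.
(3,4) attacks row 4 at column 4 and diagonals 3, 5.
(6,2) attacks row 4 at column 2 and diagonals 4.
(8,3) attacks row 4 at column 3 and diagonals 7.
Attacked columns: {1, 2, 3, 4, 5, 7}. Safe: {6, 8}.

columns 6, 8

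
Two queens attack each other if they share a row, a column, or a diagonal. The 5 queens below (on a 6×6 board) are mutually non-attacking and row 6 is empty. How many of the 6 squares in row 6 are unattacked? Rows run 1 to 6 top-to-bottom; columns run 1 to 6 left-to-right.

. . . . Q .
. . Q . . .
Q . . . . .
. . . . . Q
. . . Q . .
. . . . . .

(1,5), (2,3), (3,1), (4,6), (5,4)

1

(1,5) attacks row 6 at column 5.
(2,3) attacks row 6 at column 3.
(3,1) attacks row 6 at column 1 and diagonals 4.
(4,6) attacks row 6 at column 6 and diagonals 4.
(5,4) attacks row 6 at column 4 and diagonals 3, 5.
Attacked columns: {1, 3, 4, 5, 6}. Safe: {2}.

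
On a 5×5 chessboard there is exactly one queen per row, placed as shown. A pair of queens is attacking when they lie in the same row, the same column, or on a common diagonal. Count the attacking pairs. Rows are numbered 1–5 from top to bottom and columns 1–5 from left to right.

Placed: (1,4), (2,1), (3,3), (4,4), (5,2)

Same column: (1,4)–(4,4) (column 4).
Same diagonal: (3,3)–(4,4) (|3−4| = |3−4| = 1).
Total attacking pairs: 2.

2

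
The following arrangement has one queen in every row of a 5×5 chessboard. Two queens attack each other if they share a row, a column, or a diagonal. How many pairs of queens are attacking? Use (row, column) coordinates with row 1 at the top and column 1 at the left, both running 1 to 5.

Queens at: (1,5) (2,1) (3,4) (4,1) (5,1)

Same column: (2,1)–(4,1) (column 1); (2,1)–(5,1) (column 1); (4,1)–(5,1) (column 1).
Same diagonal: (1,5)–(5,1) (|1−5| = |5−1| = 4).
Total attacking pairs: 4.

4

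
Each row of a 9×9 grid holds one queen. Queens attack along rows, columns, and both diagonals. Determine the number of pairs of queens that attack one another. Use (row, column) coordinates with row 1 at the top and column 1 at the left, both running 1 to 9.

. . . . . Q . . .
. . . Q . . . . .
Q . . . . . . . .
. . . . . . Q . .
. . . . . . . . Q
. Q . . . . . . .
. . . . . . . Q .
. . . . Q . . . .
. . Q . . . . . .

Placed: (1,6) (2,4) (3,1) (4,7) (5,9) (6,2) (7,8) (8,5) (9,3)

0

All columns are distinct and no two queens satisfy |Δrow| = |Δcol|, so no pair attacks.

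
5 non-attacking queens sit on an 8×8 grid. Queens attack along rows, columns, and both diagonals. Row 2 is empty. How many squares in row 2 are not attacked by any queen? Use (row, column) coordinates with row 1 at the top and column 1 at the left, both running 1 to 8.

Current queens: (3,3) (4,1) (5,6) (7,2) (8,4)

(3,3) attacks row 2 at column 3 and diagonals 2, 4.
(4,1) attacks row 2 at column 1 and diagonals 3.
(5,6) attacks row 2 at column 6 and diagonals 3.
(7,2) attacks row 2 at column 2 and diagonals 7.
(8,4) attacks row 2 at column 4.
Attacked columns: {1, 2, 3, 4, 6, 7}. Safe: {5, 8}.

2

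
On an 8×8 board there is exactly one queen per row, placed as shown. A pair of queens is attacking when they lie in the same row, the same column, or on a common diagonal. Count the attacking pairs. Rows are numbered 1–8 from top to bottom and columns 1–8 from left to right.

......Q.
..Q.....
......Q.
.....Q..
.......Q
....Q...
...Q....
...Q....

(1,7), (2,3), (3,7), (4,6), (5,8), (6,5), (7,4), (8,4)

Same column: (1,7)–(3,7) (column 7); (7,4)–(8,4) (column 4).
Same diagonal: (3,7)–(4,6) (|3−4| = |7−6| = 1); (6,5)–(7,4) (|6−7| = |5−4| = 1).
Total attacking pairs: 4.

4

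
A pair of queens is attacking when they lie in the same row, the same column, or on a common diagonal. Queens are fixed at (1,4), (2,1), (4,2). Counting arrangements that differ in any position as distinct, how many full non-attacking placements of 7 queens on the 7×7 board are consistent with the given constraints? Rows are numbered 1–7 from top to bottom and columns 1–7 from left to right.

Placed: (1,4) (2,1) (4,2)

1

Branch on row 3: col 5 → 1; col 7 → 0.
Sum: 1 + 0 = 1.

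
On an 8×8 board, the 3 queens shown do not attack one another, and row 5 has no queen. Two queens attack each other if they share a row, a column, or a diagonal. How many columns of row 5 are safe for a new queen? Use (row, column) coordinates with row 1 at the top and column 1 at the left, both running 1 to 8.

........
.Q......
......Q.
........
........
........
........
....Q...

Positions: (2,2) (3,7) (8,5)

(2,2) attacks row 5 at column 2 and diagonals 5.
(3,7) attacks row 5 at column 7 and diagonals 5.
(8,5) attacks row 5 at column 5 and diagonals 2, 8.
Attacked columns: {2, 5, 7, 8}. Safe: {1, 3, 4, 6}.

4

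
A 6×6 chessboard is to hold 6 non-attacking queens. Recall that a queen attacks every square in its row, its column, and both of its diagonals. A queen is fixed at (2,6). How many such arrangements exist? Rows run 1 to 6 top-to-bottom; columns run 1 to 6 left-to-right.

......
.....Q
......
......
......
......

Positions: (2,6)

1

Branch on row 1: col 1 → 0; col 2 → 0; col 3 → 1; col 4 → 0.
Sum: 0 + 0 + 1 + 0 = 1.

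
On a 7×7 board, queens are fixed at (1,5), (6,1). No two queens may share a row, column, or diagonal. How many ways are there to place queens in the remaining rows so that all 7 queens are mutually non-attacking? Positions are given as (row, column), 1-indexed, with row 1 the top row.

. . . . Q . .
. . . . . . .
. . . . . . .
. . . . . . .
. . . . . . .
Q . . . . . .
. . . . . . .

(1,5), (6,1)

Branch on row 2: col 2 → 0; col 3 → 0; col 7 → 2.
Sum: 0 + 0 + 2 = 2.

2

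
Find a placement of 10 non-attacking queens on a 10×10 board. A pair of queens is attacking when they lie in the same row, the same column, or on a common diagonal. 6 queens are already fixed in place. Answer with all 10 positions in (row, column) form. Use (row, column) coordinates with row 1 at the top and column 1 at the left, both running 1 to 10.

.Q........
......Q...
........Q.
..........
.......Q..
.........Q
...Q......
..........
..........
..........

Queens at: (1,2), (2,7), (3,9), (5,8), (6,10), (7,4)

Row 4: attacked by (1,2)→{2,5}; (2,7)→{5,7,9}; (3,9)→{8,9,10}; (5,8)→{7,8,9}; (6,10)→{8,10}; (7,4)→{1,4,7}. Safe: 3, 6. Place at column 3.
Row 8: attacked by (1,2)→{2,9}; (2,7)→{1,7}; (3,9)→{4,9}; (4,3)→{3,7}; (5,8)→{5,8}; (6,10)→{8,10}; (7,4)→{3,4,5}. Safe: 6. Place at column 6.
Row 9: attacked by (1,2)→{2,10}; (2,7)→{7}; (3,9)→{3,9}; (4,3)→{3,8}; (5,8)→{4,8}; (6,10)→{7,10}; (7,4)→{2,4,6}; (8,6)→{5,6,7}. Safe: 1. Place at column 1.
Row 10: attacked by (1,2)→{2}; (2,7)→{7}; (3,9)→{2,9}; (4,3)→{3,9}; (5,8)→{3,8}; (6,10)→{6,10}; (7,4)→{1,4,7}; (8,6)→{4,6,8}; (9,1)→{1,2}. Safe: 5. Place at column 5.
Columns [2, 7, 9, 3, 8, 10, 4, 6, 1, 5], r−c [-1, -5, -6, 1, -3, -4, 3, 2, 8, 5], r+c [3, 9, 12, 7, 13, 16, 11, 14, 10, 15] are all distinct, so no two queens attack.

(1,2) (2,7) (3,9) (4,3) (5,8) (6,10) (7,4) (8,6) (9,1) (10,5)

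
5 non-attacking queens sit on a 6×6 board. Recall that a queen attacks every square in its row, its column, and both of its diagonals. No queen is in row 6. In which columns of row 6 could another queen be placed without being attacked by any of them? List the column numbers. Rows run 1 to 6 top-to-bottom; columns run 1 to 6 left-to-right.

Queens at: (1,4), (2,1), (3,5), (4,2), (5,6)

(1,4) attacks row 6 at column 4.
(2,1) attacks row 6 at column 1 and diagonals 5.
(3,5) attacks row 6 at column 5 and diagonals 2.
(4,2) attacks row 6 at column 2 and diagonals 4.
(5,6) attacks row 6 at column 6 and diagonals 5.
Attacked columns: {1, 2, 4, 5, 6}. Safe: {3}.

columns 3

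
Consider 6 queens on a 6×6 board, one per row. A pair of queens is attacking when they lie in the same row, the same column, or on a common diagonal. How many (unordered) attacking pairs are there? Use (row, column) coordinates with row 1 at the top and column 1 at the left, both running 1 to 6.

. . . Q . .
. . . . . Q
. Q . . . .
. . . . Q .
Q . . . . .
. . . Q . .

2

Same column: (1,4)–(6,4) (column 4).
Same diagonal: (1,4)–(3,2) (|1−3| = |4−2| = 2).
Total attacking pairs: 2.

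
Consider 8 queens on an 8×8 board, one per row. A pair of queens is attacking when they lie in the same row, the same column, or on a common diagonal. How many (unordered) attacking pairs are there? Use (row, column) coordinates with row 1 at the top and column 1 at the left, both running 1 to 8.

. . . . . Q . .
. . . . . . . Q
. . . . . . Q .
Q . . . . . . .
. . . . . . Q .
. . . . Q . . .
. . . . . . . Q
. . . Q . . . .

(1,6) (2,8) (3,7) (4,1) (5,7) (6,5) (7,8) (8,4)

4

Same column: (2,8)–(7,8) (column 8); (3,7)–(5,7) (column 7).
Same diagonal: (2,8)–(3,7) (|2−3| = |8−7| = 1); (5,7)–(8,4) (|5−8| = |7−4| = 3).
Total attacking pairs: 4.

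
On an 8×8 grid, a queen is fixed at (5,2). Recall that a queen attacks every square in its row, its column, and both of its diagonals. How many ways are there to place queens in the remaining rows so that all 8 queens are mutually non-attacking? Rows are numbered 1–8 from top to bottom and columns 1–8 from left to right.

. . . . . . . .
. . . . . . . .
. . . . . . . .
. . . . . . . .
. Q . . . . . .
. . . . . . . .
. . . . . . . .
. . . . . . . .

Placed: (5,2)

Branch on row 1: col 1 → 1; col 3 → 0; col 4 → 3; col 5 → 3; col 7 → 0; col 8 → 1.
Sum: 1 + 0 + 3 + 3 + 0 + 1 = 8.

8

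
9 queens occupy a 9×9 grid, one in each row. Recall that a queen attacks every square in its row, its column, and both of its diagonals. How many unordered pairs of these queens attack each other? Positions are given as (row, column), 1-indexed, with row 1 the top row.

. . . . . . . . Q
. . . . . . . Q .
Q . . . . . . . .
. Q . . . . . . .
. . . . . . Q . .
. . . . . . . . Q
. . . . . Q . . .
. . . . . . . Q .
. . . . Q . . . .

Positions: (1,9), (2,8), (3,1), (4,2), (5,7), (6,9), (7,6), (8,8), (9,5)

Same column: (1,9)–(6,9) (column 9); (2,8)–(8,8) (column 8).
Same diagonal: (1,9)–(2,8) (|1−2| = |9−8| = 1); (3,1)–(4,2) (|3−4| = |1−2| = 1).
Total attacking pairs: 4.

4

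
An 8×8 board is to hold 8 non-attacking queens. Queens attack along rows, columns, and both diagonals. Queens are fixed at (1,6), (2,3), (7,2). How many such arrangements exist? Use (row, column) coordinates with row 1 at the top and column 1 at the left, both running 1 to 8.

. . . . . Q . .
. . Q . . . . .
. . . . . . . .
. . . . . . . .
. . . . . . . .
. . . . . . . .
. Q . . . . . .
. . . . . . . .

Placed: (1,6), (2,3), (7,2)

4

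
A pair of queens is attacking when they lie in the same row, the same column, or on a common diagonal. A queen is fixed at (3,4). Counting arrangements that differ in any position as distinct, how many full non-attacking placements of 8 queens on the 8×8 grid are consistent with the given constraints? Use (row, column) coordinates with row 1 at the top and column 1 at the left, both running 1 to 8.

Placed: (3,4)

12

Branch on row 1: col 1 → 1; col 3 → 3; col 5 → 6; col 7 → 1; col 8 → 1.
Sum: 1 + 3 + 6 + 1 + 1 = 12.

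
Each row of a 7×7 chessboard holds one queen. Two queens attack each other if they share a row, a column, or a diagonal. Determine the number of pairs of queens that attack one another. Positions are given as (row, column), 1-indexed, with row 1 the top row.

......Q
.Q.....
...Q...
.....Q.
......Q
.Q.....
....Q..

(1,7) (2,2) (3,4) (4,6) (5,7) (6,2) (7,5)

Same column: (1,7)–(5,7) (column 7); (2,2)–(6,2) (column 2).
Same diagonal: (1,7)–(6,2) (|1−6| = |7−2| = 5); (4,6)–(5,7) (|4−5| = |6−7| = 1); (5,7)–(7,5) (|5−7| = |7−5| = 2).
Total attacking pairs: 5.

5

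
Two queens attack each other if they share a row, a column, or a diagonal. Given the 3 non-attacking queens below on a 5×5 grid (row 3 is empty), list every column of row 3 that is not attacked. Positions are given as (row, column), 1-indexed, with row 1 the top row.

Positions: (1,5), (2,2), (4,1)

columns 4

(1,5) attacks row 3 at column 5 and diagonals 3.
(2,2) attacks row 3 at column 2 and diagonals 1, 3.
(4,1) attacks row 3 at column 1 and diagonals 2.
Attacked columns: {1, 2, 3, 5}. Safe: {4}.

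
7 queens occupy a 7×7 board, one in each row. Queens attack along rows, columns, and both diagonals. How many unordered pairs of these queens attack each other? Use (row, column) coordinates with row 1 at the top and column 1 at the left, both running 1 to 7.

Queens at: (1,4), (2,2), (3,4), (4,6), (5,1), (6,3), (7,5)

Same column: (1,4)–(3,4) (column 4).
Total attacking pairs: 1.

1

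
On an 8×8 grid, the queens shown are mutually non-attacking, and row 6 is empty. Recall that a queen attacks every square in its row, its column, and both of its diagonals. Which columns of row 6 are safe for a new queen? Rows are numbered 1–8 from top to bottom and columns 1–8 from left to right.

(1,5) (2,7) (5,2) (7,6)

(1,5) attacks row 6 at column 5.
(2,7) attacks row 6 at column 7 and diagonals 3.
(5,2) attacks row 6 at column 2 and diagonals 1, 3.
(7,6) attacks row 6 at column 6 and diagonals 5, 7.
Attacked columns: {1, 2, 3, 5, 6, 7}. Safe: {4, 8}.

columns 4, 8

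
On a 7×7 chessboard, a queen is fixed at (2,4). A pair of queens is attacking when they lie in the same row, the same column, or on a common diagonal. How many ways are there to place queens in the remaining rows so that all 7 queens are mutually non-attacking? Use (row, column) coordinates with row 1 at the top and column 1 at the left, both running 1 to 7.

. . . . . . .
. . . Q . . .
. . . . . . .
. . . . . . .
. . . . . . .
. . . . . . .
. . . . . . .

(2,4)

Branch on row 1: col 1 → 1; col 2 → 2; col 6 → 2; col 7 → 1.
Sum: 1 + 2 + 2 + 1 = 6.

6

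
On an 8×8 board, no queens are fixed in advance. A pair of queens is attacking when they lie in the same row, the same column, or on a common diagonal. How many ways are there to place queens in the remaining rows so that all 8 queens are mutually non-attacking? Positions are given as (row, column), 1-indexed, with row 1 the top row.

92

Branch on row 1: col 1 → 4; col 2 → 8; col 3 → 16; col 4 → 18; col 5 → 18; col 6 → 16; col 7 → 8; col 8 → 4.
Sum: 4 + 8 + 16 + 18 + 18 + 16 + 8 + 4 = 92.
(This is the classic 8-queens count.)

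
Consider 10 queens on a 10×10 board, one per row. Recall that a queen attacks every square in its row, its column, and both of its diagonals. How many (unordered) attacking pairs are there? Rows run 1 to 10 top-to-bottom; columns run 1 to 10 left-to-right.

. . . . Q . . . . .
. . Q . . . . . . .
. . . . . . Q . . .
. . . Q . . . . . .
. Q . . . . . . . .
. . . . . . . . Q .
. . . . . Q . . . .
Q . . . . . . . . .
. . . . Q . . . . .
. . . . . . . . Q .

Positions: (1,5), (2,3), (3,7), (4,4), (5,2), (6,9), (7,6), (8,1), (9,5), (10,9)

4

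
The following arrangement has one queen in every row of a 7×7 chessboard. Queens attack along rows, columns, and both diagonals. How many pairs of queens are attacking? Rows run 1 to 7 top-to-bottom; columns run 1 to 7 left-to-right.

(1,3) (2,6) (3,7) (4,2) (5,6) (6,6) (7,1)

5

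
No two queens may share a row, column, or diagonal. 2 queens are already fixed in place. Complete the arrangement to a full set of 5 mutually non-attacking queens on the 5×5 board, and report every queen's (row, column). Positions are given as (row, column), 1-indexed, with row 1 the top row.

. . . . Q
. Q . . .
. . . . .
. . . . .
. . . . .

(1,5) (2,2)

Row 3: attacked by (1,5)→{3,5}; (2,2)→{1,2,3}. Safe: 4. Place at column 4.
Row 4: attacked by (1,5)→{2,5}; (2,2)→{2,4}; (3,4)→{3,4,5}. Safe: 1. Place at column 1.
Row 5: attacked by (1,5)→{1,5}; (2,2)→{2,5}; (3,4)→{2,4}; (4,1)→{1,2}. Safe: 3. Place at column 3.
Columns [5, 2, 4, 1, 3], r−c [-4, 0, -1, 3, 2], r+c [6, 4, 7, 5, 8] are all distinct, so no two queens attack.

(1,5) (2,2) (3,4) (4,1) (5,3)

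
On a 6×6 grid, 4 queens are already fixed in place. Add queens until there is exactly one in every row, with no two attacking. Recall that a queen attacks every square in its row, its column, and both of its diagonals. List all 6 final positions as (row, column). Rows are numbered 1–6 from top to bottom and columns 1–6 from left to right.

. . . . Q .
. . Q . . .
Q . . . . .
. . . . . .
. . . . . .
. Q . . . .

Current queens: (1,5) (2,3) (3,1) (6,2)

(1,5) (2,3) (3,1) (4,6) (5,4) (6,2)

Row 4: attacked by (1,5)→{2,5}; (2,3)→{1,3,5}; (3,1)→{1,2}; (6,2)→{2,4}. Safe: 6. Place at column 6.
Row 5: attacked by (1,5)→{1,5}; (2,3)→{3,6}; (3,1)→{1,3}; (4,6)→{5,6}; (6,2)→{1,2,3}. Safe: 4. Place at column 4.
Columns [5, 3, 1, 6, 4, 2], r−c [-4, -1, 2, -2, 1, 4], r+c [6, 5, 4, 10, 9, 8] are all distinct, so no two queens attack.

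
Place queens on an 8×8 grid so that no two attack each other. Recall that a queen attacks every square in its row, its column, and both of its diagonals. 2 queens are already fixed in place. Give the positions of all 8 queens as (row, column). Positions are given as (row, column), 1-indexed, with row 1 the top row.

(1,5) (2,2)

(1,5) (2,2) (3,6) (4,1) (5,7) (6,4) (7,8) (8,3)

Row 3: attacked by (1,5)→{3,5,7}; (2,2)→{1,2,3}. Safe: 4, 6, 8. Place at column 6.
Row 4: attacked by (1,5)→{2,5,8}; (2,2)→{2,4}; (3,6)→{5,6,7}. Safe: 1, 3. Place at column 1.
Row 5: attacked by (1,5)→{1,5}; (2,2)→{2,5}; (3,6)→{4,6,8}; (4,1)→{1,2}. Safe: 3, 7. Place at column 7.
Row 6: attacked by (1,5)→{5}; (2,2)→{2,6}; (3,6)→{3,6}; (4,1)→{1,3}; (5,7)→{6,7,8}. Safe: 4. Place at column 4.
Row 7: attacked by (1,5)→{5}; (2,2)→{2,7}; (3,6)→{2,6}; (4,1)→{1,4}; (5,7)→{5,7}; (6,4)→{3,4,5}. Safe: 8. Place at column 8.
Row 8: attacked by (1,5)→{5}; (2,2)→{2,8}; (3,6)→{1,6}; (4,1)→{1,5}; (5,7)→{4,7}; (6,4)→{2,4,6}; (7,8)→{7,8}. Safe: 3. Place at column 3.
Columns [5, 2, 6, 1, 7, 4, 8, 3], r−c [-4, 0, -3, 3, -2, 2, -1, 5], r+c [6, 4, 9, 5, 12, 10, 15, 11] are all distinct, so no two queens attack.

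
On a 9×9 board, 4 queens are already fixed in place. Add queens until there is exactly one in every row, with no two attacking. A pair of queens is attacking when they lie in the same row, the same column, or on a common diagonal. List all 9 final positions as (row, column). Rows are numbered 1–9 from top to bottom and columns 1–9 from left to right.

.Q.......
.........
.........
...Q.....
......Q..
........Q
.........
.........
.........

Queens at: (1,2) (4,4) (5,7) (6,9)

(1,2) (2,8) (3,1) (4,4) (5,7) (6,9) (7,6) (8,3) (9,5)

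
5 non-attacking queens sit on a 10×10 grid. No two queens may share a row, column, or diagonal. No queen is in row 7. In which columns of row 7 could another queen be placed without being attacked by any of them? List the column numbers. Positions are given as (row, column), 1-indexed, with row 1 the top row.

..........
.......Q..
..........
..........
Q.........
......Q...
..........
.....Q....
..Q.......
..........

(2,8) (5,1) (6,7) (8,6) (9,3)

(2,8) attacks row 7 at column 8 and diagonals 3.
(5,1) attacks row 7 at column 1 and diagonals 3.
(6,7) attacks row 7 at column 7 and diagonals 6, 8.
(8,6) attacks row 7 at column 6 and diagonals 5, 7.
(9,3) attacks row 7 at column 3 and diagonals 1, 5.
Attacked columns: {1, 3, 5, 6, 7, 8}. Safe: {2, 4, 9, 10}.

columns 2, 4, 9, 10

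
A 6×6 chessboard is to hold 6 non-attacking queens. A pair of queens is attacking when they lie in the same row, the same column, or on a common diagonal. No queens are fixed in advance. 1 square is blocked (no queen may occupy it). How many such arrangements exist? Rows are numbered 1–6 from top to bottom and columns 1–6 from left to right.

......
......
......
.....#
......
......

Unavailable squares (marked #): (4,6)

3

Branch on row 1: col 1 → 0; col 2 → 1; col 3 → 1; col 4 → 1; col 5 → 0; col 6 → 0.
Sum: 0 + 1 + 1 + 1 + 0 + 0 = 3.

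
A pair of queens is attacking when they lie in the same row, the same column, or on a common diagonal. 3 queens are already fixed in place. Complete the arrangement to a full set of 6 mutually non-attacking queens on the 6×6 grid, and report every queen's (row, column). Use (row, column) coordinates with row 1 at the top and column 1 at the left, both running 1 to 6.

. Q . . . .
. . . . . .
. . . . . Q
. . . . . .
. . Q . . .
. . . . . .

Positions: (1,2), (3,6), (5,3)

Row 2: attacked by (1,2)→{1,2,3}; (3,6)→{5,6}; (5,3)→{3,6}. Safe: 4. Place at column 4.
Row 4: attacked by (1,2)→{2,5}; (2,4)→{2,4,6}; (3,6)→{5,6}; (5,3)→{2,3,4}. Safe: 1. Place at column 1.
Row 6: attacked by (1,2)→{2}; (2,4)→{4}; (3,6)→{3,6}; (4,1)→{1,3}; (5,3)→{2,3,4}. Safe: 5. Place at column 5.
Columns [2, 4, 6, 1, 3, 5], r−c [-1, -2, -3, 3, 2, 1], r+c [3, 6, 9, 5, 8, 11] are all distinct, so no two queens attack.

(1,2) (2,4) (3,6) (4,1) (5,3) (6,5)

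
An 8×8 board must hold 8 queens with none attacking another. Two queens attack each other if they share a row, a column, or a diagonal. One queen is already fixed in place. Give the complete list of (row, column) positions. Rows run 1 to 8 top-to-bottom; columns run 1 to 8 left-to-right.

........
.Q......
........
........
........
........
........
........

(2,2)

(1,8) (2,2) (3,5) (4,3) (5,1) (6,7) (7,4) (8,6)

Row 1: attacked by (2,2)→{1,2,3}. Safe: 4, 5, 6, 7, 8. Place at column 8.
Row 3: attacked by (1,8)→{6,8}; (2,2)→{1,2,3}. Safe: 4, 5, 7. Place at column 5.
Row 4: attacked by (1,8)→{5,8}; (2,2)→{2,4}; (3,5)→{4,5,6}. Safe: 1, 3, 7. Place at column 3.
Row 5: attacked by (1,8)→{4,8}; (2,2)→{2,5}; (3,5)→{3,5,7}; (4,3)→{2,3,4}. Safe: 1, 6. Place at column 1.
Row 6: attacked by (1,8)→{3,8}; (2,2)→{2,6}; (3,5)→{2,5,8}; (4,3)→{1,3,5}; (5,1)→{1,2}. Safe: 4, 7. Place at column 7.
Row 7: attacked by (1,8)→{2,8}; (2,2)→{2,7}; (3,5)→{1,5}; (4,3)→{3,6}; (5,1)→{1,3}; (6,7)→{6,7,8}. Safe: 4. Place at column 4.
Row 8: attacked by (1,8)→{1,8}; (2,2)→{2,8}; (3,5)→{5}; (4,3)→{3,7}; (5,1)→{1,4}; (6,7)→{5,7}; (7,4)→{3,4,5}. Safe: 6. Place at column 6.
Columns [8, 2, 5, 3, 1, 7, 4, 6], r−c [-7, 0, -2, 1, 4, -1, 3, 2], r+c [9, 4, 8, 7, 6, 13, 11, 14] are all distinct, so no two queens attack.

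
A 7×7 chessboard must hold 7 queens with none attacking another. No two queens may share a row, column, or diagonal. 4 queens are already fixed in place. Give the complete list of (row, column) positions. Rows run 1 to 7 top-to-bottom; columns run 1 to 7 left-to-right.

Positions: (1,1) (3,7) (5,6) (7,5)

Row 2: attacked by (1,1)→{1,2}; (3,7)→{6,7}; (5,6)→{3,6}; (7,5)→{5}. Safe: 4. Place at column 4.
Row 4: attacked by (1,1)→{1,4}; (2,4)→{2,4,6}; (3,7)→{6,7}; (5,6)→{5,6,7}; (7,5)→{2,5}. Safe: 3. Place at column 3.
Row 6: attacked by (1,1)→{1,6}; (2,4)→{4}; (3,7)→{4,7}; (4,3)→{1,3,5}; (5,6)→{5,6,7}; (7,5)→{4,5,6}. Safe: 2. Place at column 2.
Columns [1, 4, 7, 3, 6, 2, 5], r−c [0, -2, -4, 1, -1, 4, 2], r+c [2, 6, 10, 7, 11, 8, 12] are all distinct, so no two queens attack.

(1,1) (2,4) (3,7) (4,3) (5,6) (6,2) (7,5)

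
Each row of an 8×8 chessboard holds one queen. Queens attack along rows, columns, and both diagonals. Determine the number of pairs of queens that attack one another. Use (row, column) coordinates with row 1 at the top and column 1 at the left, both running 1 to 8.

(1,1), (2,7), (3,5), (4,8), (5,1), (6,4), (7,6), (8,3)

Same column: (1,1)–(5,1) (column 1).
Total attacking pairs: 1.

1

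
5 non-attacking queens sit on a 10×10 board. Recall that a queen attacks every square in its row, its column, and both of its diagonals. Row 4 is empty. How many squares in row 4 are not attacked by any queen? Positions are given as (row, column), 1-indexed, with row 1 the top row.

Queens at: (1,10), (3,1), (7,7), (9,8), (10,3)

(1,10) attacks row 4 at column 10 and diagonals 7.
(3,1) attacks row 4 at column 1 and diagonals 2.
(7,7) attacks row 4 at column 7 and diagonals 4, 10.
(9,8) attacks row 4 at column 8 and diagonals 3.
(10,3) attacks row 4 at column 3 and diagonals 9.
Attacked columns: {1, 2, 3, 4, 7, 8, 9, 10}. Safe: {5, 6}.

2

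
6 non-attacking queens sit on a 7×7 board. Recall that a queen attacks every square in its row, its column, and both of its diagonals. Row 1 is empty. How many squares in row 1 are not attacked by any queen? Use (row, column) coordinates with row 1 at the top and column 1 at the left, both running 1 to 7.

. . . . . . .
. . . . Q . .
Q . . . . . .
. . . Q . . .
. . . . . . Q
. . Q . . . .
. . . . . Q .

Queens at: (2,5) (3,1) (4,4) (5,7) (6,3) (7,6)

(2,5) attacks row 1 at column 5 and diagonals 4, 6.
(3,1) attacks row 1 at column 1 and diagonals 3.
(4,4) attacks row 1 at column 4 and diagonals 1, 7.
(5,7) attacks row 1 at column 7 and diagonals 3.
(6,3) attacks row 1 at column 3.
(7,6) attacks row 1 at column 6.
Attacked columns: {1, 3, 4, 5, 6, 7}. Safe: {2}.

1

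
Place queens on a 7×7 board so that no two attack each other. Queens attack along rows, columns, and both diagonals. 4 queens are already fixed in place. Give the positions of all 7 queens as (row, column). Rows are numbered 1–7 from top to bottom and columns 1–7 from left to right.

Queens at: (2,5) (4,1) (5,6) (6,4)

Row 1: attacked by (2,5)→{4,5,6}; (4,1)→{1,4}; (5,6)→{2,6}; (6,4)→{4}. Safe: 3, 7. Place at column 7.
Row 3: attacked by (1,7)→{5,7}; (2,5)→{4,5,6}; (4,1)→{1,2}; (5,6)→{4,6}; (6,4)→{1,4,7}. Safe: 3. Place at column 3.
Row 7: attacked by (1,7)→{1,7}; (2,5)→{5}; (3,3)→{3,7}; (4,1)→{1,4}; (5,6)→{4,6}; (6,4)→{3,4,5}. Safe: 2. Place at column 2.
Columns [7, 5, 3, 1, 6, 4, 2], r−c [-6, -3, 0, 3, -1, 2, 5], r+c [8, 7, 6, 5, 11, 10, 9] are all distinct, so no two queens attack.

(1,7) (2,5) (3,3) (4,1) (5,6) (6,4) (7,2)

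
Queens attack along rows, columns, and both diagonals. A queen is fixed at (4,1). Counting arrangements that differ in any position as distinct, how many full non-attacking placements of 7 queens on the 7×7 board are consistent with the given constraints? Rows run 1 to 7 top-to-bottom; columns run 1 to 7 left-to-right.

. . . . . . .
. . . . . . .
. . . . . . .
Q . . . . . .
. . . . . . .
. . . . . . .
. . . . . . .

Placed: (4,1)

6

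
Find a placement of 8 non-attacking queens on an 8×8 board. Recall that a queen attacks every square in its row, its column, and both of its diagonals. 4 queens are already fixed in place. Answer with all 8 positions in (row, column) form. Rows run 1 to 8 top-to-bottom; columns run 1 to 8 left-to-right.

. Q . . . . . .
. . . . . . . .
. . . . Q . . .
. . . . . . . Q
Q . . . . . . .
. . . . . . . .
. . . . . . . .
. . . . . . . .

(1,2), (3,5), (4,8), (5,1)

Row 2: attacked by (1,2)→{1,2,3}; (3,5)→{4,5,6}; (4,8)→{6,8}; (5,1)→{1,4}. Safe: 7. Place at column 7.
Row 6: attacked by (1,2)→{2,7}; (2,7)→{3,7}; (3,5)→{2,5,8}; (4,8)→{6,8}; (5,1)→{1,2}. Safe: 4. Place at column 4.
Row 7: attacked by (1,2)→{2,8}; (2,7)→{2,7}; (3,5)→{1,5}; (4,8)→{5,8}; (5,1)→{1,3}; (6,4)→{3,4,5}. Safe: 6. Place at column 6.
Row 8: attacked by (1,2)→{2}; (2,7)→{1,7}; (3,5)→{5}; (4,8)→{4,8}; (5,1)→{1,4}; (6,4)→{2,4,6}; (7,6)→{5,6,7}. Safe: 3. Place at column 3.
Columns [2, 7, 5, 8, 1, 4, 6, 3], r−c [-1, -5, -2, -4, 4, 2, 1, 5], r+c [3, 9, 8, 12, 6, 10, 13, 11] are all distinct, so no two queens attack.

(1,2) (2,7) (3,5) (4,8) (5,1) (6,4) (7,6) (8,3)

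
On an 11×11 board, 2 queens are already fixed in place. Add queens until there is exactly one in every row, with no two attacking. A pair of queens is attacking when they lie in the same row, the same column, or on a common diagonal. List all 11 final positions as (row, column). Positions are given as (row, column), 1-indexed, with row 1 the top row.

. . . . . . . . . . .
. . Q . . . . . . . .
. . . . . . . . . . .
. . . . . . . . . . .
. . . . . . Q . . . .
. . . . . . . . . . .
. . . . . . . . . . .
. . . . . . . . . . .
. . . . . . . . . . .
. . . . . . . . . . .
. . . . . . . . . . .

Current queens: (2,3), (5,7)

(1,5) (2,3) (3,11) (4,9) (5,7) (6,4) (7,2) (8,8) (9,6) (10,1) (11,10)

Row 1: attacked by (2,3)→{2,3,4}; (5,7)→{3,7,11}. Safe: 1, 5, 6, 8, 9, 10. Place at column 5.
Row 3: attacked by (1,5)→{3,5,7}; (2,3)→{2,3,4}; (5,7)→{5,7,9}. Safe: 1, 6, 8, 10, 11. Place at column 11.
Row 4: attacked by (1,5)→{2,5,8}; (2,3)→{1,3,5}; (3,11)→{10,11}; (5,7)→{6,7,8}. Safe: 4, 9. Place at column 9.
Row 6: attacked by (1,5)→{5,10}; (2,3)→{3,7}; (3,11)→{8,11}; (4,9)→{7,9,11}; (5,7)→{6,7,8}. Safe: 1, 2, 4. Place at column 4.
Row 7: attacked by (1,5)→{5,11}; (2,3)→{3,8}; (3,11)→{7,11}; (4,9)→{6,9}; (5,7)→{5,7,9}; (6,4)→{3,4,5}. Safe: 1, 2, 10. Place at column 2.
Row 8: attacked by (1,5)→{5}; (2,3)→{3,9}; (3,11)→{6,11}; (4,9)→{5,9}; (5,7)→{4,7,10}; (6,4)→{2,4,6}; (7,2)→{1,2,3}. Safe: 8. Place at column 8.
Row 9: attacked by (1,5)→{5}; (2,3)→{3,10}; (3,11)→{5,11}; (4,9)→{4,9}; (5,7)→{3,7,11}; (6,4)→{1,4,7}; (7,2)→{2,4}; (8,8)→{7,8,9}. Safe: 6. Place at column 6.
Row 10: attacked by (1,5)→{5}; (2,3)→{3,11}; (3,11)→{4,11}; (4,9)→{3,9}; (5,7)→{2,7}; (6,4)→{4,8}; (7,2)→{2,5}; (8,8)→{6,8,10}; (9,6)→{5,6,7}. Safe: 1. Place at column 1.
Row 11: attacked by (1,5)→{5}; (2,3)→{3}; (3,11)→{3,11}; (4,9)→{2,9}; (5,7)→{1,7}; (6,4)→{4,9}; (7,2)→{2,6}; (8,8)→{5,8,11}; (9,6)→{4,6,8}; (10,1)→{1,2}. Safe: 10. Place at column 10.
Columns [5, 3, 11, 9, 7, 4, 2, 8, 6, 1, 10], r−c [-4, -1, -8, -5, -2, 2, 5, 0, 3, 9, 1], r+c [6, 5, 14, 13, 12, 10, 9, 16, 15, 11, 21] are all distinct, so no two queens attack.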